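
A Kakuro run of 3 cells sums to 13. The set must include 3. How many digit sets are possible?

3

3 distinct digits from 1–9 sum between 6 and 24.
Keeping only sets containing 3.
Enumerating: {1,3,9}, {2,3,8}, {3,4,6}.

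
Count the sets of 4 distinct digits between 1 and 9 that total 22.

11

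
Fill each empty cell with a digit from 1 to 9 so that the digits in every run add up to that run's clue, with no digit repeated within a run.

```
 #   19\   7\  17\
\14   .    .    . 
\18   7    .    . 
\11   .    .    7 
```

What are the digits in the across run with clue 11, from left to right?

3 1 7

7 in 3 cells must be {1,2,4}.
Given what's placed, R2C2 must be 2 to fit the 18 across and 7 down.
R2C3 = 18 − 9 = 9 completes the 18 across.
R3C1 = 3: the only remaining digit allowed by both the 11 across and the 19 down.
R3C2 = 11 − 10 = 1 completes the 11 across.
R1C1 = 19 − 10 = 9 completes the 19 down.
R1C2 = 7 − 3 = 4 completes the 7 down.
R1C3 = 14 − 13 = 1 completes the 14 across.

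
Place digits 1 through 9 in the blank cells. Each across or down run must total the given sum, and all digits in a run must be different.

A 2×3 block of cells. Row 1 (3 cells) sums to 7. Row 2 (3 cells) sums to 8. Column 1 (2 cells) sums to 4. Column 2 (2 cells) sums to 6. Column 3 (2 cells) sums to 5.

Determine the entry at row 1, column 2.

2

7 in 3 cells must be {1,2,4}; 4 in 2 cells must be {1,3}.
The 7 across and the 4 down share only 1, so (1,1) = 1.
(2,1) = 4 − 1 = 3 completes the 4 down.
Nothing is forced directly, so branch on (2,2), whose candidates are 1 or 4. If (2,2) = 1: then (1,2) would have to be in {2,4} for the 7 across but in {5} for the 6 down — contradiction. So (2,2) = 4.
(1,2) = 6 − 4 = 2 completes the 6 down.
(1,3) = 7 − 3 = 4 completes the 7 across.
(2,3) = 8 − 7 = 1 completes the 8 across.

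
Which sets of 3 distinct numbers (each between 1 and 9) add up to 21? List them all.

3 distinct digits from 1–9 sum between 6 and 24.

{4,8,9}; {5,7,9}; {6,7,8}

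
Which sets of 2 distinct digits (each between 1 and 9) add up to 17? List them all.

2 distinct digits from 1–9 sum between 3 and 17.
Only one set works: {8,9}.

{8,9}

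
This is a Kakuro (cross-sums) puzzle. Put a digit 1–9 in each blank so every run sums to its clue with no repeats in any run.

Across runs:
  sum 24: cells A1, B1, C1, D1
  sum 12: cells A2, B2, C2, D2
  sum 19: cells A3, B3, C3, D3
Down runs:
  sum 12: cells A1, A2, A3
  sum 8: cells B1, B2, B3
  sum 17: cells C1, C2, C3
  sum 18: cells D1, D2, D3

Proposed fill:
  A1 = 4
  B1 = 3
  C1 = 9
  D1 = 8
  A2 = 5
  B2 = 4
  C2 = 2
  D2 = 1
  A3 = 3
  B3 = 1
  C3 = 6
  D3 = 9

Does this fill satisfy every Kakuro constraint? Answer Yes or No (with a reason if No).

Across: 4+3+9+8=24; 5+4+2+1=12; 3+1+6+9=19. Down: 4+5+3=12; 3+4+1=8; 9+2+6=17; 8+1+9=18. No digit repeats within any run.

Yes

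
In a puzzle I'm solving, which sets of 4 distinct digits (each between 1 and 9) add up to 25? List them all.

{1,7,8,9}; {2,6,8,9}; {3,5,8,9}; {3,6,7,9}; {4,5,7,9}; {4,6,7,8}

4 distinct digits from 1–9 sum between 10 and 30.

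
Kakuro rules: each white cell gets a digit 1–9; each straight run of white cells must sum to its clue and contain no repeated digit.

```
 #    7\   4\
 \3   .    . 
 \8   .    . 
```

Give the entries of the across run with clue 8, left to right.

3 in 2 cells must be {1,2}; 4 in 2 cells must be {1,3}.
The 3 across and the 4 down share only 1, so R1C2 = 1.
R2C2 = 4 − 1 = 3 completes the 4 down.
R1C1 = 3 − 1 = 2 completes the 3 across.
R2C1 = 8 − 3 = 5 completes the 8 across.

5 3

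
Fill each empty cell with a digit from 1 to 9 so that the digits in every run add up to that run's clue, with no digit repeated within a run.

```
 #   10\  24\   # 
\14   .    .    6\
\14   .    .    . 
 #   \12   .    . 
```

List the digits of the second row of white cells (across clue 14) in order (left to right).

24 in 3 cells must be {7,8,9}.
Nothing is forced directly, so branch on R1C2, whose candidates are 8 or 9. If R1C2 = 9: then R1C1 would have to be in {5} for the 14 across but in {1,2,3,4,6,7,8,9} for the 10 down — contradiction. So R1C2 = 8.
R1C1 = 14 − 8 = 6 completes the 14 across.
R2C1 = 10 − 6 = 4 completes the 10 down.
No cell is forced outright now. R2C2 can only be 7 or 9 (the digits allowed by both its 14 across and its 24 down). If R2C2 = 7: then R2C3 would have to be in {3} for the 14 across but in {1,2,4,5} for the 6 down — contradiction. So R2C2 = 9.
R2C3 = 14 − 13 = 1 completes the 14 across.
R3C2 = 24 − 17 = 7 completes the 24 down.
R3C3 = 12 − 7 = 5 completes the 12 across.

4 9 1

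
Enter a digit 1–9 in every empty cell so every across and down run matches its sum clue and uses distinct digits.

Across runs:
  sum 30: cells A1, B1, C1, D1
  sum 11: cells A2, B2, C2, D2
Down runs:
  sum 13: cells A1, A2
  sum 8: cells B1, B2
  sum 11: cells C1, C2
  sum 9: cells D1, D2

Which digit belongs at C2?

2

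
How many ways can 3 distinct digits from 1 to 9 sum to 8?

3 distinct digits from 1–9 sum between 6 and 24.
Enumerating: {1,2,5}, {1,3,4}.

2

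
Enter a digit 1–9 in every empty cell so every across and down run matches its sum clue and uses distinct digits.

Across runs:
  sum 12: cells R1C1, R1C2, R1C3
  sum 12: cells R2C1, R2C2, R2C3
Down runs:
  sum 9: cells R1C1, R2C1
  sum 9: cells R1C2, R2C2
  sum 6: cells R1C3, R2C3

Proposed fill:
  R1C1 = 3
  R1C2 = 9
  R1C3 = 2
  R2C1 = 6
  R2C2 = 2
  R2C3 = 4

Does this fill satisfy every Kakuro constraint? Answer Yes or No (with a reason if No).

No — the across run R1C1–R1C3 sums to 14, not 12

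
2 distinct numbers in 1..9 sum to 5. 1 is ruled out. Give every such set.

{2,3}

2 distinct digits from 1–9 sum between 3 and 17.
Dropping sets that contain 1.
Only one set works: {2,3}.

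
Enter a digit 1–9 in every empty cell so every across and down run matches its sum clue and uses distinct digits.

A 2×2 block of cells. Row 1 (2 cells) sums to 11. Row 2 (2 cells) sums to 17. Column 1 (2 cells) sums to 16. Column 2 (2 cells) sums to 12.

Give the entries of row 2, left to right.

9 8

17 in 2 cells must be {8,9}; 16 in 2 cells must be {7,9}.
The 17 across and the 16 down share only 9, so (2,1) = 9.
(2,2) = 17 − 9 = 8 completes the 17 across.
(1,1) = 16 − 9 = 7 completes the 16 down.
(1,2) = 11 − 7 = 4 completes the 11 across.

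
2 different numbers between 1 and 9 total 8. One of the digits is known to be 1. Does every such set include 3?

No

The only way to make 8 from 2 distinct digits under that restriction is {1,7}, which does not contain 3.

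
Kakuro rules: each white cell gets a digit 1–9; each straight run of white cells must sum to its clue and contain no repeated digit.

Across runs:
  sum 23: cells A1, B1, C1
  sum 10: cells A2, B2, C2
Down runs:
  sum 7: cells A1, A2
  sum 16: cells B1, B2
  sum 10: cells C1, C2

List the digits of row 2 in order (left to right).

23 in 3 cells must be {6,8,9}; 16 in 2 cells must be {7,9}.
The 23 across and the 7 down share only 6, so A1 = 6.
Given what's placed, B1 must be 9 to fit the 23 across and 16 down.
C1 = 23 − 15 = 8 completes the 23 across.
A2 = 7 − 6 = 1 completes the 7 down.
B2 = 16 − 9 = 7 completes the 16 down.
C2 = 10 − 8 = 2 completes the 10 across.

1 7 2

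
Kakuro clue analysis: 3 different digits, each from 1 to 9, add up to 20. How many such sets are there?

4

3 distinct digits from 1–9 sum between 6 and 24.
Enumerating: {3,8,9}, {4,7,9}, {5,6,9}, {5,7,8}.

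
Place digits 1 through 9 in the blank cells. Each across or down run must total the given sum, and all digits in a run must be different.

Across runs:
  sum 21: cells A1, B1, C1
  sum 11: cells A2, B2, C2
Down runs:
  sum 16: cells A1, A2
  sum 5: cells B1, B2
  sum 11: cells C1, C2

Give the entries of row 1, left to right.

16 in 2 cells must be {7,9}.
The 21 across and the 5 down share only 4, so B1 = 4.
The 11 across and the 16 down share only 7, so A2 = 7.
B2 = 5 − 4 = 1 completes the 5 down.
C2 = 11 − 8 = 3 completes the 11 across.
A1 = 16 − 7 = 9 completes the 16 down.
C1 = 21 − 13 = 8 completes the 21 across.

9 4 8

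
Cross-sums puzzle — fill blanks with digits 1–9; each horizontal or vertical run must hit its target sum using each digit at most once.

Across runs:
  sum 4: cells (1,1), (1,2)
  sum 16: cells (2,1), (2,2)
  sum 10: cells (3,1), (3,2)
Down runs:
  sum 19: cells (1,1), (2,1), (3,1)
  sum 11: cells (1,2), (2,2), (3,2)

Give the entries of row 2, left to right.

9, 7

4 in 2 cells must be {1,3}; 16 in 2 cells must be {7,9}.
The 4 across and the 19 down share only 3, so (1,1) = 3.
(1,2) = 4 − 3 = 1 completes the 4 across.
Given what's placed, (2,2) must be 7 to fit the 16 across and 11 down.
(3,2) = 11 − 8 = 3 completes the 11 down.
(2,1) = 16 − 7 = 9 completes the 16 across.
(3,1) = 10 − 3 = 7 completes the 10 across.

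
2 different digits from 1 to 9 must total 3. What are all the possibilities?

2 distinct digits from 1–9 sum between 3 and 17.
Only one set works: {1,2}.

{1,2}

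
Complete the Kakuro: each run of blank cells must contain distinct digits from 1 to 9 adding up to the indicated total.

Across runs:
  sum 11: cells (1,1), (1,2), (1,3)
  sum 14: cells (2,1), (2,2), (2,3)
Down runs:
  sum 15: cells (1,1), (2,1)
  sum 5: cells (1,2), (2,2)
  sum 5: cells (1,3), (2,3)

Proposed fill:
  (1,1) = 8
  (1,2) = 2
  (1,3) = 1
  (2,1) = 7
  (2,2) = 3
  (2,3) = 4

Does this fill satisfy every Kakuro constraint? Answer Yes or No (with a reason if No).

Across: 8+2+1=11; 7+3+4=14. Down: 8+7=15; 2+3=5; 1+4=5. No digit repeats within any run.

Yes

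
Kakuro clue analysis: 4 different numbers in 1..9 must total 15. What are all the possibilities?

{1,2,3,9}; {1,2,4,8}; {1,2,5,7}; {1,3,4,7}; {1,3,5,6}; {2,3,4,6}

4 distinct digits from 1–9 sum between 10 and 30.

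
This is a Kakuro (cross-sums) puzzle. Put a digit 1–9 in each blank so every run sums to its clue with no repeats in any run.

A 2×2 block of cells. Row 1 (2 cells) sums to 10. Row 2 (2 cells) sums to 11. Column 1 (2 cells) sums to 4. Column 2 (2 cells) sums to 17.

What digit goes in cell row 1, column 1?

4 in 2 cells must be {1,3}; 17 in 2 cells must be {8,9}.
The 11 across and the 4 down share only 3, so (2,1) = 3.
(2,2) = 11 − 3 = 8 completes the 11 across.
(1,1) = 4 − 3 = 1 completes the 4 down.
(1,2) = 10 − 1 = 9 completes the 10 across.

1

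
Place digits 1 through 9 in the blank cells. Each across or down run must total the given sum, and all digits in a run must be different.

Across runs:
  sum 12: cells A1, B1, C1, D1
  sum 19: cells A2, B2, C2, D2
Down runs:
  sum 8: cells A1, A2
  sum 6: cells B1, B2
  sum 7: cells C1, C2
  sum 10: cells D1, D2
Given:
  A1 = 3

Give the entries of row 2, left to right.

5 4 1 9

A2 = 8 − 3 = 5 completes the 8 down.
No cell is forced outright now. B1 can only be 1 or 2 (the digits allowed by both its 12 across and its 6 down). If B1 = 1: then B2 would have to be in {1,2,3,4,6,7,8,9} for the 19 across but in {5} for the 6 down — contradiction. So B1 = 2.
B2 = 6 − 2 = 4 completes the 6 down.
Nothing is forced directly, so branch on C1, whose candidates are 1 or 6. If C1 = 1: that forces D1 = 6, after which C2 would have to be in {1,2,3,7,8,9} for the 19 across but in {6} for the 7 down — contradiction. So C1 = 6.
D1 = 12 − 11 = 1 completes the 12 across.
C2 = 7 − 6 = 1 completes the 7 down.
D2 = 19 − 10 = 9 completes the 19 across.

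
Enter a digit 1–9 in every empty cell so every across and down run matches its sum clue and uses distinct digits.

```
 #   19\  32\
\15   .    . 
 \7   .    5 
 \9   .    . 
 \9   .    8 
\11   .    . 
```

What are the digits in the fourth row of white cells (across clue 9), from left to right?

R2C1 = 7 − 5 = 2 completes the 7 across.
R4C1 = 9 − 8 = 1 completes the 9 across.
Nothing is forced directly, so branch on R1C2, whose candidates are 6 or 7 or 9. If R1C2 = 6: that forces R1C1 = 9, R3C2 = 4, R5C2 = 9, after which R3C1 would have to be in {5} for the 9 across but in {3,4} for the 19 down — contradiction. If R1C2 = 7: that forces R1C1 = 8, R3C2 = 3, R5C2 = 9, after which R3C1 would have to be in {6} for the 9 across but in {3,5} for the 19 down — contradiction. So R1C2 = 9.
R1C1 = 15 − 9 = 6 completes the 15 across.
No cell is forced outright now. R3C1 can only be 3 or 7 (the digits allowed by both its 9 across and its 19 down). If R3C1 = 7: then R3C2 would have to be in {2} for the 9 across but in {3,4,6,7} for the 32 down — contradiction. So R3C1 = 3.
R3C2 = 9 − 3 = 6 completes the 9 across.
R5C1 = 19 − 12 = 7 completes the 19 down.
R5C2 = 11 − 7 = 4 completes the 11 across.

1, 8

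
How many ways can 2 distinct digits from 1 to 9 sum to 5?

2

2 distinct digits from 1–9 sum between 3 and 17.
Enumerating: {1,4}, {2,3}.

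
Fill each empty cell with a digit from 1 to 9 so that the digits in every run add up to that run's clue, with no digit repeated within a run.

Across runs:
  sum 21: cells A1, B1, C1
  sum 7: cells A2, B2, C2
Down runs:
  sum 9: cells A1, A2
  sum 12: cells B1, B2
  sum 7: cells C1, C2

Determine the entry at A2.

2

7 in 3 cells must be {1,2,4}.
The 7 across and the 12 down share only 4, so B2 = 4.
B1 = 12 − 4 = 8 completes the 12 down.
Nothing is forced directly, so branch on C1, whose candidates are 4 or 6. If C1 = 4: then A1 would have to be in {9} for the 21 across but in {1,2,3,4,5,6,7,8} for the 9 down — contradiction. So C1 = 6.
A1 = 21 − 14 = 7 completes the 21 across.
A2 = 9 − 7 = 2 completes the 9 down.
C2 = 7 − 6 = 1 completes the 7 across.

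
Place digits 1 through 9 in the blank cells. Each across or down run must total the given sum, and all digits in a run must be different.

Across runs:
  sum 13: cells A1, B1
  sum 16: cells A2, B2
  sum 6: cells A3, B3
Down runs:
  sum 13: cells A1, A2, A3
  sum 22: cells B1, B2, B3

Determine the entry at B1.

8

16 in 2 cells must be {7,9}.
The 6 across and the 22 down share only 5, so B3 = 5.
Given what's placed, B2 must be 9 to fit the 16 across and 22 down.
A3 = 6 − 5 = 1 completes the 6 across.
B1 = 22 − 14 = 8 completes the 22 down.
A2 = 16 − 9 = 7 completes the 16 across.
A1 = 13 − 8 = 5 completes the 13 across.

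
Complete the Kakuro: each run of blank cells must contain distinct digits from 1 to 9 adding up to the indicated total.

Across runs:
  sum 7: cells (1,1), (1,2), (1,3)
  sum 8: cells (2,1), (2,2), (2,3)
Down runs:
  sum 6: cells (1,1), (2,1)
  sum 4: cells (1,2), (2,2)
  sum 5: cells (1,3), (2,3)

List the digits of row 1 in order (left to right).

2 1 4

7 in 3 cells must be {1,2,4}; 4 in 2 cells must be {1,3}.
The 7 across and the 4 down share only 1, so (1,2) = 1.
(2,2) = 4 − 1 = 3 completes the 4 down.
Nothing is forced directly, so branch on (2,1), whose candidates are 1 or 4. If (2,1) = 1: then (1,1) would have to be in {2,4} for the 7 across but in {5} for the 6 down — contradiction. So (2,1) = 4.
(1,1) = 6 − 4 = 2 completes the 6 down.
(1,3) = 7 − 3 = 4 completes the 7 across.
(2,3) = 8 − 7 = 1 completes the 8 across.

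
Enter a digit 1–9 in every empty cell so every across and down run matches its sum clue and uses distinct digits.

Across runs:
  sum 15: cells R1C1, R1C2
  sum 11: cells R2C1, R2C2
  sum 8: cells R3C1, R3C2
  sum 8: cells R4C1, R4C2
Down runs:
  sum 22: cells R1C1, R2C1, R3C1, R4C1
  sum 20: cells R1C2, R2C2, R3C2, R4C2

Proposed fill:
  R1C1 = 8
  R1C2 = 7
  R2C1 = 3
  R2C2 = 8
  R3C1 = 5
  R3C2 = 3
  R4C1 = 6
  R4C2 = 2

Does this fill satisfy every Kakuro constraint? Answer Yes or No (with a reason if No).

Across: 8+7=15; 3+8=11; 5+3=8; 6+2=8. Down: 8+3+5+6=22; 7+8+3+2=20. No digit repeats within any run.

Yes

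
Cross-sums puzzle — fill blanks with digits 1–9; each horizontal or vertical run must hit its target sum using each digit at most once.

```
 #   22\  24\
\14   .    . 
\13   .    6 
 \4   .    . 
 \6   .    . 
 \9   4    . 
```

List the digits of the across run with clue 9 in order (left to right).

4 5

4 in 2 cells must be {1,3}.
R2C1 = 13 − 6 = 7 completes the 13 across.
R5C2 = 9 − 4 = 5 completes the 9 across.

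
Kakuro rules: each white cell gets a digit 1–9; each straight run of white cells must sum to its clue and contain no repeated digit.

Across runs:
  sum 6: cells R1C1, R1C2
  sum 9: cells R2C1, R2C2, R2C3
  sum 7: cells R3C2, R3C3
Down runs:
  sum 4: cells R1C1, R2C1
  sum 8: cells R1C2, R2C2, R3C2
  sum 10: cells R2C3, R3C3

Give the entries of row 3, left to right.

4 in 2 cells must be {1,3}.
The 6 across and the 4 down share only 1, so R1C1 = 1.
R1C2 = 6 − 1 = 5 completes the 6 across.
R2C1 = 4 − 1 = 3 completes the 4 down.
No cell is forced outright now. R2C2 can only be 1 or 2 (the digits allowed by both its 9 across and its 8 down). If R2C2 = 1: then R2C3 would have to be in {5} for the 9 across but in {1,2,3,4,6,7,8,9} for the 10 down — contradiction. So R2C2 = 2.
R2C3 = 9 − 5 = 4 completes the 9 across.
R3C2 = 8 − 7 = 1 completes the 8 down.
R3C3 = 7 − 1 = 6 completes the 7 across.

1 6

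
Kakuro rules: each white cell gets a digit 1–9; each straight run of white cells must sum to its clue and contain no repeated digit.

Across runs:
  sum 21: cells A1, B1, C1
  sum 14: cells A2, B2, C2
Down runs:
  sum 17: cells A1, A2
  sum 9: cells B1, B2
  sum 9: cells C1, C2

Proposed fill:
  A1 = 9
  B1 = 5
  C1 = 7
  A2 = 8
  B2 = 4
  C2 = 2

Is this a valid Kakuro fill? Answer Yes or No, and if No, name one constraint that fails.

Yes

Across: 9+5+7=21; 8+4+2=14. Down: 9+8=17; 5+4=9; 7+2=9. No digit repeats within any run.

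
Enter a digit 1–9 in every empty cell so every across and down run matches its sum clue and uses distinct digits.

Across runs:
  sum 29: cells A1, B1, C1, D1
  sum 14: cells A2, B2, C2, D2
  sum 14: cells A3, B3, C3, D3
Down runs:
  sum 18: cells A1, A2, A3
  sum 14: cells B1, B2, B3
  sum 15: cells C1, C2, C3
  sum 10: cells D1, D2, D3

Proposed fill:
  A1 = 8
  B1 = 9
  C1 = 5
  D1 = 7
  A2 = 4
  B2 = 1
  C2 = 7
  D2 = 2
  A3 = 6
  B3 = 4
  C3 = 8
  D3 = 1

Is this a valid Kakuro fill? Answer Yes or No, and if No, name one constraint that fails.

No — the across run A3–D3 sums to 19, not 14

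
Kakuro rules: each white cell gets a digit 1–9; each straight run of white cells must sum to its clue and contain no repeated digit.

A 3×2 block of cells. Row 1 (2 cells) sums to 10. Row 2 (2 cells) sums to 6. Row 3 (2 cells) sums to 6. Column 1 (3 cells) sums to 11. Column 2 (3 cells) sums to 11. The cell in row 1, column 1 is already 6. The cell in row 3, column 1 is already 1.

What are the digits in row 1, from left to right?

6, 4

(1,2) = 10 − 6 = 4 completes the 10 across.
(2,1) = 11 − 7 = 4 completes the 11 down.
(2,2) = 6 − 4 = 2 completes the 6 across.
(3,2) = 6 − 1 = 5 completes the 6 across.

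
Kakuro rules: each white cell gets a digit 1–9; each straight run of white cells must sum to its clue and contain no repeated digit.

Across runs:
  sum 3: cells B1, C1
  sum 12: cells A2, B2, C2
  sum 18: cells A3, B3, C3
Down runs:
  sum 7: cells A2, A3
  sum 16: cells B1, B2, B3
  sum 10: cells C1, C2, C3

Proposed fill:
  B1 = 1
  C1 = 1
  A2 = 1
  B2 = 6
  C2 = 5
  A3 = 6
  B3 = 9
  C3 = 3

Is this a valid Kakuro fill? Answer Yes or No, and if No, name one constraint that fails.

No — the across run B1–C1 sums to 2, not 3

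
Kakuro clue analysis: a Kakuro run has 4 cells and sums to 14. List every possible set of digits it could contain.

4 distinct digits from 1–9 sum between 10 and 30.

{1,2,3,8}; {1,2,4,7}; {1,2,5,6}; {1,3,4,6}; {2,3,4,5}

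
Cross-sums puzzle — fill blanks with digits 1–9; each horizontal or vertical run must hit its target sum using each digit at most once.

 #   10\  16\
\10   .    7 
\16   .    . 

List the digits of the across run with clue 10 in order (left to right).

16 in 2 cells must be {7,9}.
R1C1 = 10 − 7 = 3 completes the 10 across.
R2C1 = 10 − 3 = 7 completes the 10 down.
R2C2 = 16 − 7 = 9 completes the 16 across.

3 7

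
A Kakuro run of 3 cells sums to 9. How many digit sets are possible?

3 distinct digits from 1–9 sum between 6 and 24.
Enumerating: {1,2,6}, {1,3,5}, {2,3,4}.

3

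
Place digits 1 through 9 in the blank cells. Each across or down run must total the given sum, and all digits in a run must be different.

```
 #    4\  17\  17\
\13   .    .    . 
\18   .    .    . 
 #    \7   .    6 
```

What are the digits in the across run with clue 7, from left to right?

4 in 2 cells must be {1,3}.
R3C2 = 7 − 6 = 1 completes the 7 across.
No cell is forced outright now. R1C1 can only be 1 or 3 (the digits allowed by both its 13 across and its 4 down). If R1C1 = 3: that forces R1C2 = 9, after which R1C3 would have to be in {1} for the 13 across but in {2,3,4,7,8,9} for the 17 down — contradiction. So R1C1 = 1.
R2C1 = 4 − 1 = 3 completes the 4 down.
No cell is forced outright now. R1C2 can only be 7 or 9 (the digits allowed by both its 13 across and its 17 down). If R1C2 = 7: then R1C3 would have to be in {5} for the 13 across but in {2,3,4,7,8,9} for the 17 down — contradiction. So R1C2 = 9.
R1C3 = 13 − 10 = 3 completes the 13 across.
R2C2 = 17 − 10 = 7 completes the 17 down.
R2C3 = 18 − 10 = 8 completes the 18 across.

1 6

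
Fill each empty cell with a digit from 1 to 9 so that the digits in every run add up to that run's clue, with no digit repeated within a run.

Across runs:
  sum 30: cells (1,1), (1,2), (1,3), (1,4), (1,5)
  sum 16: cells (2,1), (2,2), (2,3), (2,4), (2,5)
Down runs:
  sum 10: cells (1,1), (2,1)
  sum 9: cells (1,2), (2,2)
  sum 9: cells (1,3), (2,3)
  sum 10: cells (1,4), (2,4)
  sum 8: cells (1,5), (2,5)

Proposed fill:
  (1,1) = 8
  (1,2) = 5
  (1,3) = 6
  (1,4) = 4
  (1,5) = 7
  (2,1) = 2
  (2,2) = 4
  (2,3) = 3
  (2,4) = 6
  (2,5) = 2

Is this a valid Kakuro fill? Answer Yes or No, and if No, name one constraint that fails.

No — the across run (2,1)–(2,5) sums to 17, not 16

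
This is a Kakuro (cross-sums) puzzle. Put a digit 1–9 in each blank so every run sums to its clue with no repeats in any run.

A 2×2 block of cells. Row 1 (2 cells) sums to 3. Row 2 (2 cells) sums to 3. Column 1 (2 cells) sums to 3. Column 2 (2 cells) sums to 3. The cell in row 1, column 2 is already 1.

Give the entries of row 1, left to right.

2 1

3 in 2 cells must be {1,2}.
(1,1) = 3 − 1 = 2 completes the 3 across.
(2,1) = 3 − 2 = 1 completes the 3 down.
(2,2) = 3 − 1 = 2 completes the 3 across.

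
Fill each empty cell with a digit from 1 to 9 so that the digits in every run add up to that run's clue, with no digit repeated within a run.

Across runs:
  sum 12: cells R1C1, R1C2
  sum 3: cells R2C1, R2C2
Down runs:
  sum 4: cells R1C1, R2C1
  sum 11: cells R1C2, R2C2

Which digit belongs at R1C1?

3

3 in 2 cells must be {1,2}; 4 in 2 cells must be {1,3}.
The 12 across and the 4 down share only 3, so R1C1 = 3.
R1C2 = 12 − 3 = 9 completes the 12 across.
R2C1 = 4 − 3 = 1 completes the 4 down.
R2C2 = 3 − 1 = 2 completes the 3 across.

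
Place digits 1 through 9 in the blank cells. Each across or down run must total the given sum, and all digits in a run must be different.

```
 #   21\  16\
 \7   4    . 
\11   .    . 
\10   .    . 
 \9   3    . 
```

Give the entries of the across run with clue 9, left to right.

3 6

R1C2 = 7 − 4 = 3 completes the 7 across.
R4C2 = 9 − 3 = 6 completes the 9 across.
R3C2 = 2: the only remaining digit allowed by both the 10 across and the 16 down.
R2C2 = 16 − 11 = 5 completes the 16 down.
R3C1 = 10 − 2 = 8 completes the 10 across.
R2C1 = 11 − 5 = 6 completes the 11 across.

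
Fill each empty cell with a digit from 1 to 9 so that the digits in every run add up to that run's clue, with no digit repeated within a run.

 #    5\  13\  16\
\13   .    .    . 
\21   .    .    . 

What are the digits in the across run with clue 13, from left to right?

1 5 7

16 in 2 cells must be {7,9}.
The 21 across and the 5 down share only 4, so R2C1 = 4.
Given what's placed, R2C3 must be 9 to fit the 21 across and 16 down.
R1C1 = 5 − 4 = 1 completes the 5 down.
R1C3 = 16 − 9 = 7 completes the 16 down.
R2C2 = 21 − 13 = 8 completes the 21 across.
R1C2 = 13 − 8 = 5 completes the 13 across.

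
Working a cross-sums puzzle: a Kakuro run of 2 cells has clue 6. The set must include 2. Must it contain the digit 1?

No

The only way to make 6 from 2 distinct digits under that restriction is {2,4}, which does not contain 1.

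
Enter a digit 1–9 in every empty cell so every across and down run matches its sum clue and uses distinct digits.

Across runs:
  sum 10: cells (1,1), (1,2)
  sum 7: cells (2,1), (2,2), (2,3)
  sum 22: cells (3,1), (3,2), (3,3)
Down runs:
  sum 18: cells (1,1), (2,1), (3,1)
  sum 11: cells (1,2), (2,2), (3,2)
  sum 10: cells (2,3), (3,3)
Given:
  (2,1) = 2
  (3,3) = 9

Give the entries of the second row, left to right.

7 in 3 cells must be {1,2,4}.
(2,3) = 10 − 9 = 1 completes the 10 down.
Given what's placed, (3,1) must be 7 to fit the 22 across and 18 down.
(3,2) = 22 − 16 = 6 completes the 22 across.
(1,1) = 18 − 9 = 9 completes the 18 down.
(1,2) = 10 − 9 = 1 completes the 10 across.
(2,2) = 7 − 3 = 4 completes the 7 across.

2, 4, 1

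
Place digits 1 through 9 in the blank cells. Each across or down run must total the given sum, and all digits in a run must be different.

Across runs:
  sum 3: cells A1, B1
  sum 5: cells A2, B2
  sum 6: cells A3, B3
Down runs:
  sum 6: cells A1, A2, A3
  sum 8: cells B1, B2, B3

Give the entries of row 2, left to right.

3 in 2 cells must be {1,2}; 6 in 3 cells must be {1,2,3}.
Nothing is forced directly, so branch on A1, whose candidates are 1 or 2. If A1 = 1: that forces B1 = 2, B2 = 1, A3 = 2, after which B3 would have to be in {4} for the 6 across but in {5} for the 8 down — contradiction. So A1 = 2.
B1 = 3 − 2 = 1 completes the 3 across.
Given what's placed, A3 must be 1 to fit the 6 across and 6 down.
B3 = 6 − 1 = 5 completes the 6 across.
A2 = 6 − 3 = 3 completes the 6 down.
B2 = 5 − 3 = 2 completes the 5 across.

3 2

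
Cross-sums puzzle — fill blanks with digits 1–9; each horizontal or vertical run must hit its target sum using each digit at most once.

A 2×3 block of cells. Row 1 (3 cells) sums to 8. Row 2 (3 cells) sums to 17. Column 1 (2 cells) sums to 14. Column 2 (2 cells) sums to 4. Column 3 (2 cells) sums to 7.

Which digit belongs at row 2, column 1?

4 in 2 cells must be {1,3}.
The 8 across and the 14 down share only 5, so (1,1) = 5.
Given what's placed, (1,2) must be 1 to fit the 8 across and 4 down.
(1,3) = 8 − 6 = 2 completes the 8 across.
(2,1) = 14 − 5 = 9 completes the 14 down.
(2,2) = 4 − 1 = 3 completes the 4 down.
(2,3) = 17 − 12 = 5 completes the 17 across.

9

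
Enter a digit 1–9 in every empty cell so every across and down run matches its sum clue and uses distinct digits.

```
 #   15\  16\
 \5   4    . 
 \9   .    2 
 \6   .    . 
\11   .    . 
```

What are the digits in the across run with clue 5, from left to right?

4 1

R1C2 = 5 − 4 = 1 completes the 5 across.
R2C1 = 9 − 2 = 7 completes the 9 across.
R3C1 = 1: the only remaining digit allowed by both the 6 across and the 15 down.
R3C2 = 6 − 1 = 5 completes the 6 across.
R4C1 = 15 − 12 = 3 completes the 15 down.
R4C2 = 11 − 3 = 8 completes the 11 across.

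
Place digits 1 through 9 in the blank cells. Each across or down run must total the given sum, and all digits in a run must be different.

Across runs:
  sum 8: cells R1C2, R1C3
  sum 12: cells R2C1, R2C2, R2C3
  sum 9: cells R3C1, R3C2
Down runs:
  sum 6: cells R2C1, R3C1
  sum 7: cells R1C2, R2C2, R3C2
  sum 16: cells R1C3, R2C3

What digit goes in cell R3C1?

7 in 3 cells must be {1,2,4}; 16 in 2 cells must be {7,9}.
The 8 across and the 16 down share only 7, so R1C3 = 7.
R2C3 = 16 − 7 = 9 completes the 16 down.
R1C2 = 8 − 7 = 1 completes the 8 across.
R2C2 = 2: the only remaining digit allowed by both the 12 across and the 7 down.
R3C2 = 7 − 3 = 4 completes the 7 down.
R2C1 = 12 − 11 = 1 completes the 12 across.
R3C1 = 9 − 4 = 5 completes the 9 across.

5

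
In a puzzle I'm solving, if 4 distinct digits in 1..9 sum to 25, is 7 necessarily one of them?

No

Counterexample: {2,6,8,9} sums to 25 without using 7.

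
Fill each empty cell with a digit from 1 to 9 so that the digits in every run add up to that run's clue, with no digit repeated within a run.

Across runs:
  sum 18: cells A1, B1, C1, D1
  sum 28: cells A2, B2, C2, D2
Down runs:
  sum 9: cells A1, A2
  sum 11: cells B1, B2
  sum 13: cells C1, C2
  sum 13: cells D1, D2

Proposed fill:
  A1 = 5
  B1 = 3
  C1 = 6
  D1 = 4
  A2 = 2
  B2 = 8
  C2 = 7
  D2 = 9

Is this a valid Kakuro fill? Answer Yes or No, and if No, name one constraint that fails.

No — the across run A2–D2 sums to 26, not 28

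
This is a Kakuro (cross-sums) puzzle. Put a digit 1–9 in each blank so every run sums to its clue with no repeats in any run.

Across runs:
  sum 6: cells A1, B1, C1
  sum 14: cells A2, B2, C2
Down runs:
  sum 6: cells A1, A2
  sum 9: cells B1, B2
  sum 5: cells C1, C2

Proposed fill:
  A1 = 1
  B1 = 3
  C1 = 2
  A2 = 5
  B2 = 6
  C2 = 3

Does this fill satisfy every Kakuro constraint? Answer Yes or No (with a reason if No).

Yes

Across: 1+3+2=6; 5+6+3=14. Down: 1+5=6; 3+6=9; 2+3=5. No digit repeats within any run.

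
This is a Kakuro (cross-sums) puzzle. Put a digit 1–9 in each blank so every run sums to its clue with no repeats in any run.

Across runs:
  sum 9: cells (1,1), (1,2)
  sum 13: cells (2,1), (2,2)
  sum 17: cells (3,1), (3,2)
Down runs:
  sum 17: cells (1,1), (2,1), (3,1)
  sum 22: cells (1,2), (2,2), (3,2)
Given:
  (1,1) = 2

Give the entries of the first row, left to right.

2, 7

17 in 2 cells must be {8,9}.
(1,2) = 9 − 2 = 7 completes the 9 across.
Given what's placed, (3,2) must be 9 to fit the 17 across and 22 down.
(2,2) = 22 − 16 = 6 completes the 22 down.
(3,1) = 17 − 9 = 8 completes the 17 across.
(2,1) = 13 − 6 = 7 completes the 13 across.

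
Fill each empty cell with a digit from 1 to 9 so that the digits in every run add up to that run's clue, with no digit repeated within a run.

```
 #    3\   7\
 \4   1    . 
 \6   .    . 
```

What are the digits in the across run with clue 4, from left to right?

4 in 2 cells must be {1,3}; 3 in 2 cells must be {1,2}.
R1C2 = 4 − 1 = 3 completes the 4 across.
R2C1 = 3 − 1 = 2 completes the 3 down.
R2C2 = 6 − 2 = 4 completes the 6 across.

1 3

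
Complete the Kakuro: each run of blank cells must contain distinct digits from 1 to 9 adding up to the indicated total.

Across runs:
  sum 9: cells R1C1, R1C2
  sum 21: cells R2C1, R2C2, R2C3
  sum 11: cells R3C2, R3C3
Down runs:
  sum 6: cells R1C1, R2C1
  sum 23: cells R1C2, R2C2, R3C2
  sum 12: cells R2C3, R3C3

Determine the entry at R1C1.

23 in 3 cells must be {6,8,9}.
Nothing is forced directly, so branch on R1C2, whose candidates are 6 or 8. If R1C2 = 6: then R1C1 would have to be in {3} for the 9 across but in {1,2,4,5} for the 6 down — contradiction. So R1C2 = 8.
R1C1 = 9 − 8 = 1 completes the 9 across.
R2C1 = 6 − 1 = 5 completes the 6 down.
R2C2 = 9: the only remaining digit allowed by both the 21 across and the 23 down.
R2C3 = 21 − 14 = 7 completes the 21 across.
R3C2 = 23 − 17 = 6 completes the 23 down.
R3C3 = 11 − 6 = 5 completes the 11 across.

1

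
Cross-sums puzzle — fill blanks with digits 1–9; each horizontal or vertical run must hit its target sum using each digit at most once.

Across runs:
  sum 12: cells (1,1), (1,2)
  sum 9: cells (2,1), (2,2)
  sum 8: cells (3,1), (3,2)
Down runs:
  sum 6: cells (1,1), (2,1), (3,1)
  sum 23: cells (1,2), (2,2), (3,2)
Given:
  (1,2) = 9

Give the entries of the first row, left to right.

3 9

6 in 3 cells must be {1,2,3}; 23 in 3 cells must be {6,8,9}.
(1,1) = 12 − 9 = 3 completes the 12 across.
Given what's placed, (3,2) must be 6 to fit the 8 across and 23 down.
(2,2) = 23 − 15 = 8 completes the 23 down.
(3,1) = 8 − 6 = 2 completes the 8 across.
(2,1) = 9 − 8 = 1 completes the 9 across.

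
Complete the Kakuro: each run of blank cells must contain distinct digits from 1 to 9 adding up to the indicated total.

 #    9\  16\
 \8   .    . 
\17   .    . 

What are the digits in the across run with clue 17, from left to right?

17 in 2 cells must be {8,9}; 16 in 2 cells must be {7,9}.
The 8 across and the 16 down share only 7, so R1C2 = 7.
The 17 across and the 9 down share only 8, so R2C1 = 8.
R2C2 = 17 − 8 = 9 completes the 17 across.
R1C1 = 8 − 7 = 1 completes the 8 across.

8 9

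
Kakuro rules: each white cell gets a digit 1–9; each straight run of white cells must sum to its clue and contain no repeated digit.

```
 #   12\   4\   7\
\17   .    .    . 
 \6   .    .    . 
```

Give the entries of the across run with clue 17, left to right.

9, 3, 5

6 in 3 cells must be {1,2,3}; 4 in 2 cells must be {1,3}.
The 6 across and the 12 down share only 3, so R2C1 = 3.
Given what's placed, R2C2 must be 1 to fit the 6 across and 4 down.
R2C3 = 6 − 4 = 2 completes the 6 across.
R1C1 = 12 − 3 = 9 completes the 12 down.
R1C2 = 4 − 1 = 3 completes the 4 down.
R1C3 = 17 − 12 = 5 completes the 17 across.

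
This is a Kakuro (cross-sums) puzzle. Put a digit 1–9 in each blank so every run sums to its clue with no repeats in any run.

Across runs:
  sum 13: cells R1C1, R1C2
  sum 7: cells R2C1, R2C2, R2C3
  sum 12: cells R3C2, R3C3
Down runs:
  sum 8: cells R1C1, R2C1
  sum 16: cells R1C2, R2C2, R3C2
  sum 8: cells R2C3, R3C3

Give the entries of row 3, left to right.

5, 7

7 in 3 cells must be {1,2,4}.
Nothing is forced directly, so branch on R2C3, whose candidates are 1 or 2. If R2C3 = 2: that forces R2C1 = 1, R2C2 = 4, after which R3C3 would have to be in {3,4,5,7,8,9} for the 12 across but in {6} for the 8 down — contradiction. So R2C3 = 1.
R2C1 = 2: the only remaining digit allowed by both the 7 across and the 8 down.
R2C2 = 7 − 3 = 4 completes the 7 across.
R3C3 = 8 − 1 = 7 completes the 8 down.
R1C1 = 8 − 2 = 6 completes the 8 down.
R1C2 = 13 − 6 = 7 completes the 13 across.
R3C2 = 12 − 7 = 5 completes the 12 across.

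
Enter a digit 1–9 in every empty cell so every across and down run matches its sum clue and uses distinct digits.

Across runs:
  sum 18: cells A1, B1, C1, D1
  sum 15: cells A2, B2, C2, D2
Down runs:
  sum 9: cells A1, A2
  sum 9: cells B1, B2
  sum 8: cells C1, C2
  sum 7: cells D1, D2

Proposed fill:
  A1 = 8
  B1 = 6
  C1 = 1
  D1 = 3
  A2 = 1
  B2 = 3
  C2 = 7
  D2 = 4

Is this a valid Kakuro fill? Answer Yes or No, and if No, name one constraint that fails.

Yes

Across: 8+6+1+3=18; 1+3+7+4=15. Down: 8+1=9; 6+3=9; 1+7=8; 3+4=7. No digit repeats within any run.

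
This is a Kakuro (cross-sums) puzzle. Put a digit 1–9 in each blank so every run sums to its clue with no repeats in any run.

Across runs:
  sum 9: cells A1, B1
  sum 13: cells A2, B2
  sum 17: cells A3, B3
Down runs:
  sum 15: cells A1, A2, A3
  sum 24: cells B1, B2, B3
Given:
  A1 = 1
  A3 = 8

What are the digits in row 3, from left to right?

8 9

17 in 2 cells must be {8,9}; 24 in 3 cells must be {7,8,9}.
B1 = 9 − 1 = 8 completes the 9 across.
A2 = 15 − 9 = 6 completes the 15 down.
B2 = 13 − 6 = 7 completes the 13 across.
B3 = 17 − 8 = 9 completes the 17 across.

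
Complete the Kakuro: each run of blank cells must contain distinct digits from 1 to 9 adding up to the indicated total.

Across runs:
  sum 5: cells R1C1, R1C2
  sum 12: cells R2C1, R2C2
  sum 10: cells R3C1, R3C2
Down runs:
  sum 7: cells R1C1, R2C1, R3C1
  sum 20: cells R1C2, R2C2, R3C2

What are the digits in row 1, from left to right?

7 in 3 cells must be {1,2,4}.
The 12 across and the 7 down share only 4, so R2C1 = 4.
R2C2 = 12 − 4 = 8 completes the 12 across.
Given what's placed, R1C2 must be 3 to fit the 5 across and 20 down.
R3C2 = 20 − 11 = 9 completes the 20 down.
R1C1 = 5 − 3 = 2 completes the 5 across.
R3C1 = 10 − 9 = 1 completes the 10 across.

2, 3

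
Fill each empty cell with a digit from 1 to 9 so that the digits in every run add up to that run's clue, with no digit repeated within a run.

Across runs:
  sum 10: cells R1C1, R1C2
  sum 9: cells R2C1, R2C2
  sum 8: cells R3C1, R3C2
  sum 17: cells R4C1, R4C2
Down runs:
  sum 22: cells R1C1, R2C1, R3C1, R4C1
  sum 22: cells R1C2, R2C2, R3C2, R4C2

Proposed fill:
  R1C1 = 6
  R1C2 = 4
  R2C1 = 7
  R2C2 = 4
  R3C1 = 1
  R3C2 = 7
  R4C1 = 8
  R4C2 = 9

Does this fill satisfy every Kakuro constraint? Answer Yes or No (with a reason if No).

No — the down run R1C2–R4C2 sums to 24, not 22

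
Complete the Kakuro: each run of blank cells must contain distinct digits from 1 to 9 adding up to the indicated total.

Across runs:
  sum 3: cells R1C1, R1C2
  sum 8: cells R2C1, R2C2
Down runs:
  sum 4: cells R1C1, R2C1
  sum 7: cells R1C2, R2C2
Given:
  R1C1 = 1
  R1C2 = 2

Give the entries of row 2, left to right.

3 in 2 cells must be {1,2}; 4 in 2 cells must be {1,3}.
R2C1 = 4 − 1 = 3 completes the 4 down.
R2C2 = 8 − 3 = 5 completes the 8 across.

3, 5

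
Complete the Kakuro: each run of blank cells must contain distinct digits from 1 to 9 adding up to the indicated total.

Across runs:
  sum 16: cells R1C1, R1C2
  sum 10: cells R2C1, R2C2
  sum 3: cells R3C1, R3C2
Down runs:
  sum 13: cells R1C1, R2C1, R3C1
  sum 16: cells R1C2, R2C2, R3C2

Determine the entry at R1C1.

7

16 in 2 cells must be {7,9}; 3 in 2 cells must be {1,2}.
Nothing is forced directly, so branch on R3C2, whose candidates are 1 or 2. If R3C2 = 2: that forces R1C2 = 9, after which R2C2 would have to be in {1,2,3,4,6,7,8,9} for the 10 across but in {5} for the 16 down — contradiction. So R3C2 = 1.
R3C1 = 3 − 1 = 2 completes the 3 across.
Given what's placed, R1C1 must be 7 to fit the 16 across and 13 down.
R1C2 = 16 − 7 = 9 completes the 16 across.
R2C1 = 13 − 9 = 4 completes the 13 down.
R2C2 = 10 − 4 = 6 completes the 10 across.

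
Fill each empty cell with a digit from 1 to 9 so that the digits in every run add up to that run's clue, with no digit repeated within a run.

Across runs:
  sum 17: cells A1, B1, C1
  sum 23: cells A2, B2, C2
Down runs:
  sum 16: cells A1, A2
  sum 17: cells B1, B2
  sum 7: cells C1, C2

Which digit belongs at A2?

23 in 3 cells must be {6,8,9}; 16 in 2 cells must be {7,9}; 17 in 2 cells must be {8,9}.
The 23 across and the 16 down share only 9, so A2 = 9.
Given what's placed, B2 must be 8 to fit the 23 across and 17 down.
C2 = 23 − 17 = 6 completes the 23 across.
A1 = 16 − 9 = 7 completes the 16 down.
B1 = 17 − 8 = 9 completes the 17 down.
C1 = 17 − 16 = 1 completes the 17 across.

9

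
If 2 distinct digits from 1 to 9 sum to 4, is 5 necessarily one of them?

No

The only way to make 4 from 2 distinct digits is {1,3}, which does not contain 5.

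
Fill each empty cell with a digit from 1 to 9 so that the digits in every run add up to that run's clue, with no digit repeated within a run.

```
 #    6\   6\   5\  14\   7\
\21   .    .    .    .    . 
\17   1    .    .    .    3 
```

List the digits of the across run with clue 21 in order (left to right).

5 1 3 8 4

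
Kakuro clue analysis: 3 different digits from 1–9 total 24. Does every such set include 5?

No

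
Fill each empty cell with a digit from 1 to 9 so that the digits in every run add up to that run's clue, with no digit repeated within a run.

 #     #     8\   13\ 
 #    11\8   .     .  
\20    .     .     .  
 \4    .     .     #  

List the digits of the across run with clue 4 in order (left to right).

3, 1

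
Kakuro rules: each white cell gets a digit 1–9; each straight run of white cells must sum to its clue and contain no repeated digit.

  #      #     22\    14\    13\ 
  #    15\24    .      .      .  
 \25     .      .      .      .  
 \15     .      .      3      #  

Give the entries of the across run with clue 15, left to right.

24 in 3 cells must be {7,8,9}.
No cell is forced outright now. R3C1 can only be 7 or 8 (the digits allowed by both its 15 across and its 15 down). If R3C1 = 8: that forces R2C1 = 7, after which R3C2 would have to be in {4} for the 15 across but in {5,6,7,8,9} for the 22 down — contradiction. So R3C1 = 7.
R2C1 = 15 − 7 = 8 completes the 15 down.
R3C2 = 15 − 10 = 5 completes the 15 across.

7 5 3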